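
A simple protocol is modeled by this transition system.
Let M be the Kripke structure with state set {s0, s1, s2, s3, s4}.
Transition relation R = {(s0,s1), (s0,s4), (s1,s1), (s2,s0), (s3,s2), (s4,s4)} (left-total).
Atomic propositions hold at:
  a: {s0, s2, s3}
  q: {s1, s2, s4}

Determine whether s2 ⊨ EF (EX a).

Sat(EX a) = {s : some successor in {s0, s2, s3}} = {s2, s3}
EF (EX a): least fixpoint, start Z0 = {s2, s3}, add states with some successor in Z. Already a fixed point.
Sat(EF (EX a)) = {s2, s3}
s2 ∈ Sat(EF (EX a)) = {s2, s3}, so the formula holds at s2.

Yes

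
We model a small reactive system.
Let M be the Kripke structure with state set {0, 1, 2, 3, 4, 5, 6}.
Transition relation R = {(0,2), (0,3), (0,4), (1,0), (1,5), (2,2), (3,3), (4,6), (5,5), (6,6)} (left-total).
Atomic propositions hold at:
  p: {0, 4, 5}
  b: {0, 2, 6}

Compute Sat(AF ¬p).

Sat(¬p) = {1, 2, 3, 6}
AF ¬p: least fixpoint, start Z0 = {1, 2, 3, 6}, add states with every successor in Z. Z1 = {1, 2, 3, 4, 6}; Z2 = {0, 1, 2, 3, 4, 6}; fixed.
Sat(AF ¬p) = {0, 1, 2, 3, 4, 6}

{0, 1, 2, 3, 4, 6}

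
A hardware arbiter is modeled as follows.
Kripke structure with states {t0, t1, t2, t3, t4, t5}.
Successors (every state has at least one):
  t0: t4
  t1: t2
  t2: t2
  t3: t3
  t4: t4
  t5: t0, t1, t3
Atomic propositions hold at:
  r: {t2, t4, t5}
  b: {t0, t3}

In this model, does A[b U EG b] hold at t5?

No

EG b: greatest fixpoint, start Z0 = {t0, t3}, keep only states in Sat with some successor in Z. Z1 = {t3}; fixed.
Sat(EG b) = {t3}
A[b U EG b]: least fixpoint, start Z0 = Sat(EG b) = {t3}, add states in Sat(b) with every successor in Z. Already a fixed point.
Sat(A[b U EG b]) = {t3}
t5 ∉ Sat(A[b U EG b]) = {t3}, so the formula does not hold at t5.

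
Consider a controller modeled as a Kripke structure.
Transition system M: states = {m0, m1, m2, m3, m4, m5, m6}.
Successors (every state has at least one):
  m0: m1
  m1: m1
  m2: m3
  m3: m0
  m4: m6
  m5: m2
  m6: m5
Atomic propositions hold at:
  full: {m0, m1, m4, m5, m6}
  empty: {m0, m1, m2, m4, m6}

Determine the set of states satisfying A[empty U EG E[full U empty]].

E[full U empty]: least fixpoint, start Z0 = Sat(empty) = {m0, m1, m2, m4, m6}, add states in Sat(full) with some successor in Z. Z1 = {m0, m1, m2, m4, m5, m6}; fixed.
Sat(E[full U empty]) = {m0, m1, m2, m4, m5, m6}
EG E[full U empty]: greatest fixpoint, start Z0 = {m0, m1, m2, m4, m5, m6}, keep only states in Sat with some successor in Z. Z1 = {m0, m1, m4, m5, m6}; Z2 = {m0, m1, m4, m6}; Z3 = {m0, m1, m4}; Z4 = {m0, m1}; fixed.
Sat(EG E[full U empty]) = {m0, m1}
A[empty U EG E[full U empty]]: least fixpoint, start Z0 = Sat(EG E[full U empty]) = {m0, m1}, add states in Sat(empty) with every successor in Z. Already a fixed point.
Sat(A[empty U EG E[full U empty]]) = {m0, m1}

{m0, m1}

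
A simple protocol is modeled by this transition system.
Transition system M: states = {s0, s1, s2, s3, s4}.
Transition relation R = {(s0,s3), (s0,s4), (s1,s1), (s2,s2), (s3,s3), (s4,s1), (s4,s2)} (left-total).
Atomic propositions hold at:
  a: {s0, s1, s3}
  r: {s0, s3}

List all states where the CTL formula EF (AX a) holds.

Sat(AX a) = {s : every successor in {s0, s1, s3}} = {s1, s3}
EF (AX a): least fixpoint, start Z0 = {s1, s3}, add states with some successor in Z. Z1 = {s0, s1, s3, s4}; fixed.
Sat(EF (AX a)) = {s0, s1, s3, s4}

{s0, s1, s3, s4}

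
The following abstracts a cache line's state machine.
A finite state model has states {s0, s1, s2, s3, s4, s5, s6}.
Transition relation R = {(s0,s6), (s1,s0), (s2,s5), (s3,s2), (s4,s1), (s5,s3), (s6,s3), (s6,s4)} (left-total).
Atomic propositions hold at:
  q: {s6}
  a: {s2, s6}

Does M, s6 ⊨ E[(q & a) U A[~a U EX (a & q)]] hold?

Yes

Sat(q & a) = {s6}
Sat(~a) = {s0, s1, s3, s4, s5}
Sat(a & q) = {s6}
Sat(EX (a & q)) = {s : some successor in {s6}} = {s0}
A[~a U EX (a & q)]: least fixpoint, start Z0 = Sat(EX (a & q)) = {s0}, add states in Sat(~a) with every successor in Z. Z1 = {s0, s1}; Z2 = {s0, s1, s4}; fixed.
Sat(A[~a U EX (a & q)]) = {s0, s1, s4}
E[(q & a) U A[~a U EX (a & q)]]: least fixpoint, start Z0 = Sat(A[~a U EX (a & q)]) = {s0, s1, s4}, add states in Sat(q & a) with some successor in Z. Z1 = {s0, s1, s4, s6}; fixed.
Sat(E[(q & a) U A[~a U EX (a & q)]]) = {s0, s1, s4, s6}
s6 ∈ Sat(E[(q & a) U A[~a U EX (a & q)]]) = {s0, s1, s4, s6}, so the formula holds at s6.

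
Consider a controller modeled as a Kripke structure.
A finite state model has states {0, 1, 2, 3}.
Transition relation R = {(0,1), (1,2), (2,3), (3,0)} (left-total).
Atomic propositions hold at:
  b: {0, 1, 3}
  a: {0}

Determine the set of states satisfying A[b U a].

A[b U a]: least fixpoint, start Z0 = Sat(a) = {0}, add states in Sat(b) with every successor in Z. Z1 = {0, 3}; fixed.
Sat(A[b U a]) = {0, 3}

{0, 3}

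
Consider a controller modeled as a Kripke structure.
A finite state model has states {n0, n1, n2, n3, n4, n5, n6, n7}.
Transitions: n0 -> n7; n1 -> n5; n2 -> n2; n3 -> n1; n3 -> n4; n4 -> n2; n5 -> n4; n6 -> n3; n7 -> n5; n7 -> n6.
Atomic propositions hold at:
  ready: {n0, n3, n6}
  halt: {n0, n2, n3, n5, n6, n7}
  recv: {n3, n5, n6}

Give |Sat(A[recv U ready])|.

A[recv U ready]: least fixpoint, start Z0 = Sat(ready) = {n0, n3, n6}, add states in Sat(recv) with every successor in Z. Already a fixed point.
Sat(A[recv U ready]) = {n0, n3, n6}
|Sat(A[recv U ready])| = |{n0, n3, n6}| = 3.

3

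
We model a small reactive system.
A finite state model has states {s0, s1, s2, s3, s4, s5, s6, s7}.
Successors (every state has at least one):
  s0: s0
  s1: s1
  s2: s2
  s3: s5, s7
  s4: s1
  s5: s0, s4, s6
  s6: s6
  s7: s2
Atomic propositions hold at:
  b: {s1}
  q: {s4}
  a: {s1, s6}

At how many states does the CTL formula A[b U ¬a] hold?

6

Sat(¬a) = {s0, s2, s3, s4, s5, s7}
A[b U ¬a]: least fixpoint, start Z0 = Sat(¬a) = {s0, s2, s3, s4, s5, s7}, add states in Sat(b) with every successor in Z. Already a fixed point.
Sat(A[b U ¬a]) = {s0, s2, s3, s4, s5, s7}
|Sat(A[b U ¬a])| = |{s0, s2, s3, s4, s5, s7}| = 6.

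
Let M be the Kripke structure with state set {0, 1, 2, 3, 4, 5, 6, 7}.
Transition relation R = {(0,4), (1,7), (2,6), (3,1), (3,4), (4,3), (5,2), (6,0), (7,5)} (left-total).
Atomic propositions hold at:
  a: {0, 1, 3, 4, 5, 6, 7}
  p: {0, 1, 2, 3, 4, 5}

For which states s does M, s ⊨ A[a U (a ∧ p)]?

{0, 1, 3, 4, 5, 6, 7}

Sat(a ∧ p) = {0, 1, 3, 4, 5}
A[a U (a ∧ p)]: least fixpoint, start Z0 = Sat((a ∧ p)) = {0, 1, 3, 4, 5}, add states in Sat(a) with every successor in Z. Z1 = {0, 1, 3, 4, 5, 6, 7}; fixed.
Sat(A[a U (a ∧ p)]) = {0, 1, 3, 4, 5, 6, 7}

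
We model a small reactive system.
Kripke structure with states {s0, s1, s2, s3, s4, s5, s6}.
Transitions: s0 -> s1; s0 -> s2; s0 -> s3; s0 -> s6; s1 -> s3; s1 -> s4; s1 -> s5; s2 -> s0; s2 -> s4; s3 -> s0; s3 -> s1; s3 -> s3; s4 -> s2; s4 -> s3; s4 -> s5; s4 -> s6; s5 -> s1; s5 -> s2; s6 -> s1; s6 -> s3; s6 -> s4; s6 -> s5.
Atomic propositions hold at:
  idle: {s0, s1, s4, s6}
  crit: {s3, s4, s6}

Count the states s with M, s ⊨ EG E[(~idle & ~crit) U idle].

6

Sat(~idle) = {s2, s3, s5}
Sat(~crit) = {s0, s1, s2, s5}
Sat(~idle & ~crit) = {s2, s5}
E[(~idle & ~crit) U idle]: least fixpoint, start Z0 = Sat(idle) = {s0, s1, s4, s6}, add states in Sat(~idle & ~crit) with some successor in Z. Z1 = {s0, s1, s2, s4, s5, s6}; fixed.
Sat(E[(~idle & ~crit) U idle]) = {s0, s1, s2, s4, s5, s6}
EG E[(~idle & ~crit) U idle]: greatest fixpoint, start Z0 = {s0, s1, s2, s4, s5, s6}, keep only states in Sat with some successor in Z. Already a fixed point.
Sat(EG E[(~idle & ~crit) U idle]) = {s0, s1, s2, s4, s5, s6}
|Sat(EG E[(~idle & ~crit) U idle])| = |{s0, s1, s2, s4, s5, s6}| = 6.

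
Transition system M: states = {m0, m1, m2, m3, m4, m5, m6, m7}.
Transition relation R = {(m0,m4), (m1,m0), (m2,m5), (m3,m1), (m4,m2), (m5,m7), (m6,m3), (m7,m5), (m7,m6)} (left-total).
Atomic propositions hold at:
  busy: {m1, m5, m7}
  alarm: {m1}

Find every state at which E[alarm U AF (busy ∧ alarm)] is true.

{m1, m3, m6}

Sat(busy ∧ alarm) = {m1}
AF (busy ∧ alarm): least fixpoint, start Z0 = {m1}, add states with every successor in Z. Z1 = {m1, m3}; Z2 = {m1, m3, m6}; fixed.
Sat(AF (busy ∧ alarm)) = {m1, m3, m6}
E[alarm U AF (busy ∧ alarm)]: least fixpoint, start Z0 = Sat(AF (busy ∧ alarm)) = {m1, m3, m6}, add states in Sat(alarm) with some successor in Z. Already a fixed point.
Sat(E[alarm U AF (busy ∧ alarm)]) = {m1, m3, m6}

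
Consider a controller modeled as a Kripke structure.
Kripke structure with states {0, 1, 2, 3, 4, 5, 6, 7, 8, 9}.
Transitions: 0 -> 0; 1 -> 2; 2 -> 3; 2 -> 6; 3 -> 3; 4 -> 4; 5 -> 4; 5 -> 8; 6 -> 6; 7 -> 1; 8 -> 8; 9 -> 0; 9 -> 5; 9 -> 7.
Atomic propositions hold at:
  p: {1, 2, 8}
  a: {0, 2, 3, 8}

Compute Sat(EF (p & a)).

{1, 2, 5, 7, 8, 9}

Sat(p & a) = {2, 8}
EF (p & a): least fixpoint, start Z0 = {2, 8}, add states with some successor in Z. Z1 = {1, 2, 5, 8}; Z2 = {1, 2, 5, 7, 8, 9}; fixed.
Sat(EF (p & a)) = {1, 2, 5, 7, 8, 9}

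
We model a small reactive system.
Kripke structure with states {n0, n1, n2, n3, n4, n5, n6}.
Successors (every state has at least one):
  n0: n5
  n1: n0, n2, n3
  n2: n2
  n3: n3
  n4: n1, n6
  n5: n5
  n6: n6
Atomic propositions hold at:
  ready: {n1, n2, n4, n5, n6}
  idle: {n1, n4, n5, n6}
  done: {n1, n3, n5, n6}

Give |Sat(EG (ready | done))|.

6

Sat(ready | done) = {n1, n2, n3, n4, n5, n6}
EG (ready | done): greatest fixpoint, start Z0 = {n1, n2, n3, n4, n5, n6}, keep only states in Sat with some successor in Z. Already a fixed point.
Sat(EG (ready | done)) = {n1, n2, n3, n4, n5, n6}
|Sat(EG (ready | done))| = |{n1, n2, n3, n4, n5, n6}| = 6.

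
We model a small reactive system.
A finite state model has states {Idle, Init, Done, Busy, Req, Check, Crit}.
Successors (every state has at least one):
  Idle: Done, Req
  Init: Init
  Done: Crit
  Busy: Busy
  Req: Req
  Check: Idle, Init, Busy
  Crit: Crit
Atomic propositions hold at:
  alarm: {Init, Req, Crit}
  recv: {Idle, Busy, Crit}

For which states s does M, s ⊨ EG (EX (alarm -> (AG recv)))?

AG recv: greatest fixpoint, start Z0 = {Idle, Busy, Crit}, keep only states in Sat with every successor in Z. Z1 = {Busy, Crit}; fixed.
Sat(AG recv) = {Busy, Crit}
Sat(alarm -> (AG recv)) = {Idle, Done, Busy, Check, Crit}
Sat(EX (alarm -> (AG recv))) = {s : some successor in {Idle, Done, Busy, Check, Crit}} = {Idle, Done, Busy, Check, Crit}
EG (EX (alarm -> (AG recv))): greatest fixpoint, start Z0 = {Idle, Done, Busy, Check, Crit}, keep only states in Sat with some successor in Z. Already a fixed point.
Sat(EG (EX (alarm -> (AG recv)))) = {Idle, Done, Busy, Check, Crit}

{Idle, Done, Busy, Check, Crit}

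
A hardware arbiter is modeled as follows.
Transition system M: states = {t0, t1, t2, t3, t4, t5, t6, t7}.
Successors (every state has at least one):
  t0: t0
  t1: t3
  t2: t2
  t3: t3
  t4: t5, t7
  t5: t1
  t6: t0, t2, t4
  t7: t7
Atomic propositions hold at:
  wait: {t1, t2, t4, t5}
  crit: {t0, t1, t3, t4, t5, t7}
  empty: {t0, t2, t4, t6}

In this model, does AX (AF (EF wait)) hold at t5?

EF wait: least fixpoint, start Z0 = {t1, t2, t4, t5}, add states with some successor in Z. Z1 = {t1, t2, t4, t5, t6}; fixed.
Sat(EF wait) = {t1, t2, t4, t5, t6}
AF (EF wait): least fixpoint, start Z0 = {t1, t2, t4, t5, t6}, add states with every successor in Z. Already a fixed point.
Sat(AF (EF wait)) = {t1, t2, t4, t5, t6}
Sat(AX (AF (EF wait))) = {s : every successor in {t1, t2, t4, t5, t6}} = {t2, t5}
t5 ∈ Sat(AX (AF (EF wait))) = {t2, t5}, so the formula holds at t5.

Yes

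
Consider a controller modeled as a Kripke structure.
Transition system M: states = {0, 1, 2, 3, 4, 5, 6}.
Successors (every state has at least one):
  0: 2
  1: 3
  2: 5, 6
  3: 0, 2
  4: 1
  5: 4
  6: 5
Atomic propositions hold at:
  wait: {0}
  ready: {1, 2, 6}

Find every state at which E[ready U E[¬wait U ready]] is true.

Sat(¬wait) = {1, 2, 3, 4, 5, 6}
E[¬wait U ready]: least fixpoint, start Z0 = Sat(ready) = {1, 2, 6}, add states in Sat(¬wait) with some successor in Z. Z1 = {1, 2, 3, 4, 6}; Z2 = {1, 2, 3, 4, 5, 6}; fixed.
Sat(E[¬wait U ready]) = {1, 2, 3, 4, 5, 6}
E[ready U E[¬wait U ready]]: least fixpoint, start Z0 = Sat(E[¬wait U ready]) = {1, 2, 3, 4, 5, 6}, add states in Sat(ready) with some successor in Z. Already a fixed point.
Sat(E[ready U E[¬wait U ready]]) = {1, 2, 3, 4, 5, 6}

{1, 2, 3, 4, 5, 6}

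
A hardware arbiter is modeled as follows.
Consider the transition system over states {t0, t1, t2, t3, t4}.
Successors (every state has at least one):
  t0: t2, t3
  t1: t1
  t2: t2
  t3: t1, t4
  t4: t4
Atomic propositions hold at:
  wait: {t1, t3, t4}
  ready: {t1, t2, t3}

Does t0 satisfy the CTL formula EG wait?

No

EG wait: greatest fixpoint, start Z0 = {t1, t3, t4}, keep only states in Sat with some successor in Z. Already a fixed point.
Sat(EG wait) = {t1, t3, t4}
t0 ∉ Sat(EG wait) = {t1, t3, t4}, so the formula does not hold at t0.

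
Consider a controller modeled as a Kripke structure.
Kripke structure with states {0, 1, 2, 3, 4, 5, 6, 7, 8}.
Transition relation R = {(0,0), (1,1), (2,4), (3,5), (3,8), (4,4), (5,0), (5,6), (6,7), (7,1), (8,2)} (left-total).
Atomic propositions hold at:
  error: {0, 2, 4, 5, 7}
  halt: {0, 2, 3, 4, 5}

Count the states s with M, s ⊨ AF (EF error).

EF error: least fixpoint, start Z0 = {0, 2, 4, 5, 7}, add states with some successor in Z. Z1 = {0, 2, 3, 4, 5, 6, 7, 8}; fixed.
Sat(EF error) = {0, 2, 3, 4, 5, 6, 7, 8}
AF (EF error): least fixpoint, start Z0 = {0, 2, 3, 4, 5, 6, 7, 8}, add states with every successor in Z. Already a fixed point.
Sat(AF (EF error)) = {0, 2, 3, 4, 5, 6, 7, 8}
|Sat(AF (EF error))| = |{0, 2, 3, 4, 5, 6, 7, 8}| = 8.

8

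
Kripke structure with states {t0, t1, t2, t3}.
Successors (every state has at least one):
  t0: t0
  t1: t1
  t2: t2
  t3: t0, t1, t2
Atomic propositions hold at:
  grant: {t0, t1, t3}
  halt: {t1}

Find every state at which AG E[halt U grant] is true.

{t0, t1}

E[halt U grant]: least fixpoint, start Z0 = Sat(grant) = {t0, t1, t3}, add states in Sat(halt) with some successor in Z. Already a fixed point.
Sat(E[halt U grant]) = {t0, t1, t3}
AG E[halt U grant]: greatest fixpoint, start Z0 = {t0, t1, t3}, keep only states in Sat with every successor in Z. Z1 = {t0, t1}; fixed.
Sat(AG E[halt U grant]) = {t0, t1}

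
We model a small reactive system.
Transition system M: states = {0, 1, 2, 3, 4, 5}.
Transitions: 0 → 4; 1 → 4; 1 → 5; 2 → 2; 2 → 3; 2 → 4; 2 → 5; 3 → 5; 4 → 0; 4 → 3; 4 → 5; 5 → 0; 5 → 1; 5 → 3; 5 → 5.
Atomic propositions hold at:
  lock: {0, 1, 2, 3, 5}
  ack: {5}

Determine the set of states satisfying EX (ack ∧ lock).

Sat(ack ∧ lock) = {5}
Sat(EX (ack ∧ lock)) = {s : some successor in {5}} = {1, 2, 3, 4, 5}

{1, 2, 3, 4, 5}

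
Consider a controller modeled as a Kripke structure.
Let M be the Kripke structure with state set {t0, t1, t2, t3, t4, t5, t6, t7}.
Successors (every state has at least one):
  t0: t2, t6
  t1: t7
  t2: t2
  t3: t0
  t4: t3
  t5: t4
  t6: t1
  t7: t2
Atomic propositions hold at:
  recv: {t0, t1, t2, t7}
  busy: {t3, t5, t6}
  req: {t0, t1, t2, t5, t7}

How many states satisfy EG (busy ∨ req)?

6

Sat(busy ∨ req) = {t0, t1, t2, t3, t5, t6, t7}
EG (busy ∨ req): greatest fixpoint, start Z0 = {t0, t1, t2, t3, t5, t6, t7}, keep only states in Sat with some successor in Z. Z1 = {t0, t1, t2, t3, t6, t7}; fixed.
Sat(EG (busy ∨ req)) = {t0, t1, t2, t3, t6, t7}
|Sat(EG (busy ∨ req))| = |{t0, t1, t2, t3, t6, t7}| = 6.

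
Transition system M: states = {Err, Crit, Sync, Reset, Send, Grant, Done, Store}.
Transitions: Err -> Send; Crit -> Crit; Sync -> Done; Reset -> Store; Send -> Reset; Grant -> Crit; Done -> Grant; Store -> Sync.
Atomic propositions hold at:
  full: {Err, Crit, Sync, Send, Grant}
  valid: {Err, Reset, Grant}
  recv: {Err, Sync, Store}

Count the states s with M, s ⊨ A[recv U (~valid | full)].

Sat(~valid) = {Crit, Sync, Send, Done, Store}
Sat(~valid | full) = {Err, Crit, Sync, Send, Grant, Done, Store}
A[recv U (~valid | full)]: least fixpoint, start Z0 = Sat((~valid | full)) = {Err, Crit, Sync, Send, Grant, Done, Store}, add states in Sat(recv) with every successor in Z. Already a fixed point.
Sat(A[recv U (~valid | full)]) = {Err, Crit, Sync, Send, Grant, Done, Store}
|Sat(A[recv U (~valid | full)])| = |{Err, Crit, Sync, Send, Grant, Done, Store}| = 7.

7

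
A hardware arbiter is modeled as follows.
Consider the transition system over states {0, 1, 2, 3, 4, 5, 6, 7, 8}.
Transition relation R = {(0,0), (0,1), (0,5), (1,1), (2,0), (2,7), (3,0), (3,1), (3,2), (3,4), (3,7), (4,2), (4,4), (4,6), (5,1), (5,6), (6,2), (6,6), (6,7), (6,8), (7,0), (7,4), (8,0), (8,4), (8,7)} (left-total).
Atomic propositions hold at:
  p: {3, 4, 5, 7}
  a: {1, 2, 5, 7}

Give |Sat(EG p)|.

EG p: greatest fixpoint, start Z0 = {3, 4, 5, 7}, keep only states in Sat with some successor in Z. Z1 = {3, 4, 7}; fixed.
Sat(EG p) = {3, 4, 7}
|Sat(EG p)| = |{3, 4, 7}| = 3.

3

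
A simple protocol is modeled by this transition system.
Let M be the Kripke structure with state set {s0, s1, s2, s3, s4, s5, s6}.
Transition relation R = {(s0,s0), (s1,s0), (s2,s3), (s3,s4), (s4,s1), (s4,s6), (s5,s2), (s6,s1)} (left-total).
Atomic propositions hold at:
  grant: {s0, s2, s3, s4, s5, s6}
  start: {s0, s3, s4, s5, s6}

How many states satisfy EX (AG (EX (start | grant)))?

4

Sat(start | grant) = {s0, s2, s3, s4, s5, s6}
Sat(EX (start | grant)) = {s : some successor in {s0, s2, s3, s4, s5, s6}} = {s0, s1, s2, s3, s4, s5}
AG (EX (start | grant)): greatest fixpoint, start Z0 = {s0, s1, s2, s3, s4, s5}, keep only states in Sat with every successor in Z. Z1 = {s0, s1, s2, s3, s5}; Z2 = {s0, s1, s2, s5}; Z3 = {s0, s1, s5}; Z4 = {s0, s1}; fixed.
Sat(AG (EX (start | grant))) = {s0, s1}
Sat(EX (AG (EX (start | grant)))) = {s : some successor in {s0, s1}} = {s0, s1, s4, s6}
|Sat(EX (AG (EX (start | grant))))| = |{s0, s1, s4, s6}| = 4.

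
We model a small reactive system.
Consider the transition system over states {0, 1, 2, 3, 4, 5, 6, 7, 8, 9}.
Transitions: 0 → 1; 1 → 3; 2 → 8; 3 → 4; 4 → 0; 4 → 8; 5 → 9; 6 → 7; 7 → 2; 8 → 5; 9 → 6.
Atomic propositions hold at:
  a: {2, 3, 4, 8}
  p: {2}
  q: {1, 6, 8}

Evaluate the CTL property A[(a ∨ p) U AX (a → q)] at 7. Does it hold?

No

Sat(a ∨ p) = {2, 3, 4, 8}
Sat(a → q) = {0, 1, 5, 6, 7, 8, 9}
Sat(AX (a → q)) = {s : every successor in {0, 1, 5, 6, 7, 8, 9}} = {0, 2, 4, 5, 6, 8, 9}
A[(a ∨ p) U AX (a → q)]: least fixpoint, start Z0 = Sat(AX (a → q)) = {0, 2, 4, 5, 6, 8, 9}, add states in Sat(a ∨ p) with every successor in Z. Z1 = {0, 2, 3, 4, 5, 6, 8, 9}; fixed.
Sat(A[(a ∨ p) U AX (a → q)]) = {0, 2, 3, 4, 5, 6, 8, 9}
7 ∉ Sat(A[(a ∨ p) U AX (a → q)]) = {0, 2, 3, 4, 5, 6, 8, 9}, so the formula does not hold at 7.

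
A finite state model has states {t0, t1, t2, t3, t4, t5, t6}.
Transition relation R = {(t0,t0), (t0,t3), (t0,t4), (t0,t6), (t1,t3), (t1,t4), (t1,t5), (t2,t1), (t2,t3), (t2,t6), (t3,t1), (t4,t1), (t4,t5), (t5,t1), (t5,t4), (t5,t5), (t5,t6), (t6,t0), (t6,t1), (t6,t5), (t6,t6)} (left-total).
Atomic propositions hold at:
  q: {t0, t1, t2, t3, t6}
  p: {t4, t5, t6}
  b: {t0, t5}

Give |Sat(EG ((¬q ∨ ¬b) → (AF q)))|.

Sat(¬q) = {t4, t5}
Sat(¬b) = {t1, t2, t3, t4, t6}
Sat(¬q ∨ ¬b) = {t1, t2, t3, t4, t5, t6}
AF q: least fixpoint, start Z0 = {t0, t1, t2, t3, t6}, add states with every successor in Z. Already a fixed point.
Sat(AF q) = {t0, t1, t2, t3, t6}
Sat((¬q ∨ ¬b) → (AF q)) = {t0, t1, t2, t3, t6}
EG ((¬q ∨ ¬b) → (AF q)): greatest fixpoint, start Z0 = {t0, t1, t2, t3, t6}, keep only states in Sat with some successor in Z. Already a fixed point.
Sat(EG ((¬q ∨ ¬b) → (AF q))) = {t0, t1, t2, t3, t6}
|Sat(EG ((¬q ∨ ¬b) → (AF q)))| = |{t0, t1, t2, t3, t6}| = 5.

5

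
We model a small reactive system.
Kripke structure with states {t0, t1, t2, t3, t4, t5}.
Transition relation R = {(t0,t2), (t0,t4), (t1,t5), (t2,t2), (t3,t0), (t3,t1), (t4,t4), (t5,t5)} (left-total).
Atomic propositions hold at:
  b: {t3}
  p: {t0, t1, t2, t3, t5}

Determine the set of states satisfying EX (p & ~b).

{t0, t1, t2, t3, t5}

Sat(~b) = {t0, t1, t2, t4, t5}
Sat(p & ~b) = {t0, t1, t2, t5}
Sat(EX (p & ~b)) = {s : some successor in {t0, t1, t2, t5}} = {t0, t1, t2, t3, t5}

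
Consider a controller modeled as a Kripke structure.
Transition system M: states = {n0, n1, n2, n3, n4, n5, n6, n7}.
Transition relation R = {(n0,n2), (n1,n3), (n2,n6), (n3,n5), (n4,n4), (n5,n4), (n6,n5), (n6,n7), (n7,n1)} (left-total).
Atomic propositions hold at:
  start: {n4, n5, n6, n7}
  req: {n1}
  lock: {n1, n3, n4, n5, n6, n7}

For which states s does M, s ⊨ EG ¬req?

{n0, n2, n3, n4, n5, n6}

Sat(¬req) = {n0, n2, n3, n4, n5, n6, n7}
EG ¬req: greatest fixpoint, start Z0 = {n0, n2, n3, n4, n5, n6, n7}, keep only states in Sat with some successor in Z. Z1 = {n0, n2, n3, n4, n5, n6}; fixed.
Sat(EG ¬req) = {n0, n2, n3, n4, n5, n6}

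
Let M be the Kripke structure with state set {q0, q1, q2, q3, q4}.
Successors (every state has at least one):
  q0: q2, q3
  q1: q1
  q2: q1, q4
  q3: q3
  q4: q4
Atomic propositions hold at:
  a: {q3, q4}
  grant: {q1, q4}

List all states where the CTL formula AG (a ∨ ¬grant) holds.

Sat(¬grant) = {q0, q2, q3}
Sat(a ∨ ¬grant) = {q0, q2, q3, q4}
AG (a ∨ ¬grant): greatest fixpoint, start Z0 = {q0, q2, q3, q4}, keep only states in Sat with every successor in Z. Z1 = {q0, q3, q4}; Z2 = {q3, q4}; fixed.
Sat(AG (a ∨ ¬grant)) = {q3, q4}

{q3, q4}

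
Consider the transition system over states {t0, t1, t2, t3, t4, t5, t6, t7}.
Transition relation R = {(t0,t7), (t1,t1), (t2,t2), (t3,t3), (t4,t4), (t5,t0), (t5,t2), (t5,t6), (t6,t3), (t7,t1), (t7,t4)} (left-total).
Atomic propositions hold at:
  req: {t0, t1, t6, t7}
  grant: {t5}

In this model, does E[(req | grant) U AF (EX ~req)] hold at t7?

Yes

Sat(req | grant) = {t0, t1, t5, t6, t7}
Sat(~req) = {t2, t3, t4, t5}
Sat(EX ~req) = {s : some successor in {t2, t3, t4, t5}} = {t2, t3, t4, t5, t6, t7}
AF (EX ~req): least fixpoint, start Z0 = {t2, t3, t4, t5, t6, t7}, add states with every successor in Z. Z1 = {t0, t2, t3, t4, t5, t6, t7}; fixed.
Sat(AF (EX ~req)) = {t0, t2, t3, t4, t5, t6, t7}
E[(req | grant) U AF (EX ~req)]: least fixpoint, start Z0 = Sat(AF (EX ~req)) = {t0, t2, t3, t4, t5, t6, t7}, add states in Sat(req | grant) with some successor in Z. Already a fixed point.
Sat(E[(req | grant) U AF (EX ~req)]) = {t0, t2, t3, t4, t5, t6, t7}
t7 ∈ Sat(E[(req | grant) U AF (EX ~req)]) = {t0, t2, t3, t4, t5, t6, t7}, so the formula holds at t7.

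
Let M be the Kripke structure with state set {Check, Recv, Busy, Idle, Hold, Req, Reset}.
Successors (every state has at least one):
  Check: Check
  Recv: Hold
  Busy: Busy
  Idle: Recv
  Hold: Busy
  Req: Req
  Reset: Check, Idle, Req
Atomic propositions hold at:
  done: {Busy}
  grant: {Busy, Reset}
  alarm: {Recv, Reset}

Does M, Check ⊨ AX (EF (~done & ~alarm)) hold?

Yes

Sat(~done) = {Check, Recv, Idle, Hold, Req, Reset}
Sat(~alarm) = {Check, Busy, Idle, Hold, Req}
Sat(~done & ~alarm) = {Check, Idle, Hold, Req}
EF (~done & ~alarm): least fixpoint, start Z0 = {Check, Idle, Hold, Req}, add states with some successor in Z. Z1 = {Check, Recv, Idle, Hold, Req, Reset}; fixed.
Sat(EF (~done & ~alarm)) = {Check, Recv, Idle, Hold, Req, Reset}
Sat(AX (EF (~done & ~alarm))) = {s : every successor in {Check, Recv, Idle, Hold, Req, Reset}} = {Check, Recv, Idle, Req, Reset}
Check ∈ Sat(AX (EF (~done & ~alarm))) = {Check, Recv, Idle, Req, Reset}, so the formula holds at Check.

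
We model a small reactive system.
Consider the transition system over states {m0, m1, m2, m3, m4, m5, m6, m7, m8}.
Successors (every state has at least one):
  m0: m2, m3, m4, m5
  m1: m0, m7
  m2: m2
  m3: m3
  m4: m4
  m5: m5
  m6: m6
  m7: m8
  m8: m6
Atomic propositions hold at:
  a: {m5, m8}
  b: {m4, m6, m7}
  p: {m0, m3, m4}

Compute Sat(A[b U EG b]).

EG b: greatest fixpoint, start Z0 = {m4, m6, m7}, keep only states in Sat with some successor in Z. Z1 = {m4, m6}; fixed.
Sat(EG b) = {m4, m6}
A[b U EG b]: least fixpoint, start Z0 = Sat(EG b) = {m4, m6}, add states in Sat(b) with every successor in Z. Already a fixed point.
Sat(A[b U EG b]) = {m4, m6}

{m4, m6}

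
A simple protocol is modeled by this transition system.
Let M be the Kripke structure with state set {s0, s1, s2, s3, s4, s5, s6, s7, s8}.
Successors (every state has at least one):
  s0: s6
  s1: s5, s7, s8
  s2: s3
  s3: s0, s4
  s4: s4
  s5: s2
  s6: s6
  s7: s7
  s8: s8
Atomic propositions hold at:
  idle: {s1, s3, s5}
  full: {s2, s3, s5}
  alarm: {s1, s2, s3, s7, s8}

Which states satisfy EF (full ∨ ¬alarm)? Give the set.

Sat(¬alarm) = {s0, s4, s5, s6}
Sat(full ∨ ¬alarm) = {s0, s2, s3, s4, s5, s6}
EF (full ∨ ¬alarm): least fixpoint, start Z0 = {s0, s2, s3, s4, s5, s6}, add states with some successor in Z. Z1 = {s0, s1, s2, s3, s4, s5, s6}; fixed.
Sat(EF (full ∨ ¬alarm)) = {s0, s1, s2, s3, s4, s5, s6}

{s0, s1, s2, s3, s4, s5, s6}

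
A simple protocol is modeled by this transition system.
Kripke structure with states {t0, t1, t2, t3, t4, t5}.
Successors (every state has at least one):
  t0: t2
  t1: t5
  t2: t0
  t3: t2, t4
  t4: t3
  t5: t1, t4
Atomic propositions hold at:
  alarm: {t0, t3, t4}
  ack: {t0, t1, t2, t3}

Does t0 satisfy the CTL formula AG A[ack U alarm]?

Yes

A[ack U alarm]: least fixpoint, start Z0 = Sat(alarm) = {t0, t3, t4}, add states in Sat(ack) with every successor in Z. Z1 = {t0, t2, t3, t4}; fixed.
Sat(A[ack U alarm]) = {t0, t2, t3, t4}
AG A[ack U alarm]: greatest fixpoint, start Z0 = {t0, t2, t3, t4}, keep only states in Sat with every successor in Z. Already a fixed point.
Sat(AG A[ack U alarm]) = {t0, t2, t3, t4}
t0 ∈ Sat(AG A[ack U alarm]) = {t0, t2, t3, t4}, so the formula holds at t0.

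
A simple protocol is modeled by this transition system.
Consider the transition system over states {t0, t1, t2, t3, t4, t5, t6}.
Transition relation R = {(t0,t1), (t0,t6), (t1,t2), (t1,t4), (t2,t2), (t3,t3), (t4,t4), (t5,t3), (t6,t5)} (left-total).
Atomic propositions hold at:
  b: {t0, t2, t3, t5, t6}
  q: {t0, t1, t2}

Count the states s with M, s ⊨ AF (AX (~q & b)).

Sat(~q) = {t3, t4, t5, t6}
Sat(~q & b) = {t3, t5, t6}
Sat(AX (~q & b)) = {s : every successor in {t3, t5, t6}} = {t3, t5, t6}
AF (AX (~q & b)): least fixpoint, start Z0 = {t3, t5, t6}, add states with every successor in Z. Already a fixed point.
Sat(AF (AX (~q & b))) = {t3, t5, t6}
|Sat(AF (AX (~q & b)))| = |{t3, t5, t6}| = 3.

3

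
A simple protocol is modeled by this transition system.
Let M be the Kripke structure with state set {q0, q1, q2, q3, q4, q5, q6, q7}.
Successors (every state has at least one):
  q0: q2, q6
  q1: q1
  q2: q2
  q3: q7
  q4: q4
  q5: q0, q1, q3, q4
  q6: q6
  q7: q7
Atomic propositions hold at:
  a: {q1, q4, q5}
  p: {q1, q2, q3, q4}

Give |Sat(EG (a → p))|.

Sat(a → p) = {q0, q1, q2, q3, q4, q6, q7}
EG (a → p): greatest fixpoint, start Z0 = {q0, q1, q2, q3, q4, q6, q7}, keep only states in Sat with some successor in Z. Already a fixed point.
Sat(EG (a → p)) = {q0, q1, q2, q3, q4, q6, q7}
|Sat(EG (a → p))| = |{q0, q1, q2, q3, q4, q6, q7}| = 7.

7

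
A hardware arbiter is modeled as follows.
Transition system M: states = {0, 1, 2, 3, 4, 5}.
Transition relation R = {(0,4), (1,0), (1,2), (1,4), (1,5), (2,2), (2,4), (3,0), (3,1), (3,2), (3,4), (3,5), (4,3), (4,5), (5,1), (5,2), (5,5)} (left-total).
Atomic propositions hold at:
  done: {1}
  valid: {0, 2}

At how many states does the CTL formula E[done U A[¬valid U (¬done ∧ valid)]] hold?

3

Sat(¬valid) = {1, 3, 4, 5}
Sat(¬done) = {0, 2, 3, 4, 5}
Sat(¬done ∧ valid) = {0, 2}
A[¬valid U (¬done ∧ valid)]: least fixpoint, start Z0 = Sat((¬done ∧ valid)) = {0, 2}, add states in Sat(¬valid) with every successor in Z. Already a fixed point.
Sat(A[¬valid U (¬done ∧ valid)]) = {0, 2}
E[done U A[¬valid U (¬done ∧ valid)]]: least fixpoint, start Z0 = Sat(A[¬valid U (¬done ∧ valid)]) = {0, 2}, add states in Sat(done) with some successor in Z. Z1 = {0, 1, 2}; fixed.
Sat(E[done U A[¬valid U (¬done ∧ valid)]]) = {0, 1, 2}
|Sat(E[done U A[¬valid U (¬done ∧ valid)]])| = |{0, 1, 2}| = 3.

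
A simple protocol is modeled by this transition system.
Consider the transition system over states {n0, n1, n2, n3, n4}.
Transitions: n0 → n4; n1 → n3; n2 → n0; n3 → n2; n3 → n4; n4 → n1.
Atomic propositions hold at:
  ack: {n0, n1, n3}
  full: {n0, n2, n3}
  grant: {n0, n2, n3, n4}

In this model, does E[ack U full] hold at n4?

E[ack U full]: least fixpoint, start Z0 = Sat(full) = {n0, n2, n3}, add states in Sat(ack) with some successor in Z. Z1 = {n0, n1, n2, n3}; fixed.
Sat(E[ack U full]) = {n0, n1, n2, n3}
n4 ∉ Sat(E[ack U full]) = {n0, n1, n2, n3}, so the formula does not hold at n4.

No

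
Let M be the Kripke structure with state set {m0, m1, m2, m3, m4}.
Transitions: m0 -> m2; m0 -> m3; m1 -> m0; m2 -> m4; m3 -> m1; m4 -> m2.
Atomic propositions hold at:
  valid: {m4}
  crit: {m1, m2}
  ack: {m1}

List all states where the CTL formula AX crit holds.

{m3, m4}

Sat(AX crit) = {s : every successor in {m1, m2}} = {m3, m4}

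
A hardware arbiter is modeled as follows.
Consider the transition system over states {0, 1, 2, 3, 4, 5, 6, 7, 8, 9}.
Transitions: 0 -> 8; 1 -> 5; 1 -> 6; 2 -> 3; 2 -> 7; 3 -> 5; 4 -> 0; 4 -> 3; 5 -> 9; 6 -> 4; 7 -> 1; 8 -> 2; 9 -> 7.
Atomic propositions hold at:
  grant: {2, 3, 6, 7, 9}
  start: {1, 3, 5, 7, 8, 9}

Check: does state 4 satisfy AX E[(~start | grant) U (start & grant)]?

No

Sat(~start) = {0, 2, 4, 6}
Sat(~start | grant) = {0, 2, 3, 4, 6, 7, 9}
Sat(start & grant) = {3, 7, 9}
E[(~start | grant) U (start & grant)]: least fixpoint, start Z0 = Sat((start & grant)) = {3, 7, 9}, add states in Sat(~start | grant) with some successor in Z. Z1 = {2, 3, 4, 7, 9}; Z2 = {2, 3, 4, 6, 7, 9}; fixed.
Sat(E[(~start | grant) U (start & grant)]) = {2, 3, 4, 6, 7, 9}
Sat(AX E[(~start | grant) U (start & grant)]) = {s : every successor in {2, 3, 4, 6, 7, 9}} = {2, 5, 6, 8, 9}
4 ∉ Sat(AX E[(~start | grant) U (start & grant)]) = {2, 5, 6, 8, 9}, so the formula does not hold at 4.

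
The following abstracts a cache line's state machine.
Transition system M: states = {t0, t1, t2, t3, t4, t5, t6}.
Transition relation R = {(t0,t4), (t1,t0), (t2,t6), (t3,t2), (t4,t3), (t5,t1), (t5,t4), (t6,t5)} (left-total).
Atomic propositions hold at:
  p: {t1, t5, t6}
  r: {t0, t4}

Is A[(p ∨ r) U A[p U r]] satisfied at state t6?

Yes

Sat(p ∨ r) = {t0, t1, t4, t5, t6}
A[p U r]: least fixpoint, start Z0 = Sat(r) = {t0, t4}, add states in Sat(p) with every successor in Z. Z1 = {t0, t1, t4}; Z2 = {t0, t1, t4, t5}; Z3 = {t0, t1, t4, t5, t6}; fixed.
Sat(A[p U r]) = {t0, t1, t4, t5, t6}
A[(p ∨ r) U A[p U r]]: least fixpoint, start Z0 = Sat(A[p U r]) = {t0, t1, t4, t5, t6}, add states in Sat(p ∨ r) with every successor in Z. Already a fixed point.
Sat(A[(p ∨ r) U A[p U r]]) = {t0, t1, t4, t5, t6}
t6 ∈ Sat(A[(p ∨ r) U A[p U r]]) = {t0, t1, t4, t5, t6}, so the formula holds at t6.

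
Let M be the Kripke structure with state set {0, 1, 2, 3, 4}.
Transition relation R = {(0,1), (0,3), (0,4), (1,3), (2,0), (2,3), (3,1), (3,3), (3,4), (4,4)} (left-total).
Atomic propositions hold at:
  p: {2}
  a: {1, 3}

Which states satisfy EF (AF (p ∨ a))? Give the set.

Sat(p ∨ a) = {1, 2, 3}
AF (p ∨ a): least fixpoint, start Z0 = {1, 2, 3}, add states with every successor in Z. Already a fixed point.
Sat(AF (p ∨ a)) = {1, 2, 3}
EF (AF (p ∨ a)): least fixpoint, start Z0 = {1, 2, 3}, add states with some successor in Z. Z1 = {0, 1, 2, 3}; fixed.
Sat(EF (AF (p ∨ a))) = {0, 1, 2, 3}

{0, 1, 2, 3}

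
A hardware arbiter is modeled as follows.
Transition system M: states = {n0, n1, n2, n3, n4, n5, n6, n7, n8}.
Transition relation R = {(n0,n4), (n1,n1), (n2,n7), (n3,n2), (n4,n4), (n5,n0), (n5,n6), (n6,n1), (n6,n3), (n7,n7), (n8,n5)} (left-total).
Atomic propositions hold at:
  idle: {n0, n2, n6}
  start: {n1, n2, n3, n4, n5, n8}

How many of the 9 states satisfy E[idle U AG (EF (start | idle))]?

4

Sat(start | idle) = {n0, n1, n2, n3, n4, n5, n6, n8}
EF (start | idle): least fixpoint, start Z0 = {n0, n1, n2, n3, n4, n5, n6, n8}, add states with some successor in Z. Already a fixed point.
Sat(EF (start | idle)) = {n0, n1, n2, n3, n4, n5, n6, n8}
AG (EF (start | idle)): greatest fixpoint, start Z0 = {n0, n1, n2, n3, n4, n5, n6, n8}, keep only states in Sat with every successor in Z. Z1 = {n0, n1, n3, n4, n5, n6, n8}; Z2 = {n0, n1, n4, n5, n6, n8}; Z3 = {n0, n1, n4, n5, n8}; Z4 = {n0, n1, n4, n8}; Z5 = {n0, n1, n4}; fixed.
Sat(AG (EF (start | idle))) = {n0, n1, n4}
E[idle U AG (EF (start | idle))]: least fixpoint, start Z0 = Sat(AG (EF (start | idle))) = {n0, n1, n4}, add states in Sat(idle) with some successor in Z. Z1 = {n0, n1, n4, n6}; fixed.
Sat(E[idle U AG (EF (start | idle))]) = {n0, n1, n4, n6}
|Sat(E[idle U AG (EF (start | idle))])| = |{n0, n1, n4, n6}| = 4.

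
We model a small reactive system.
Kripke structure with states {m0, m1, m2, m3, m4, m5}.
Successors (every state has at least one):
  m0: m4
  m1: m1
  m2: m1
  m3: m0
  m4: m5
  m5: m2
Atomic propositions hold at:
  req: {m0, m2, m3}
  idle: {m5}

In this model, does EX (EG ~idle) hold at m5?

Sat(~idle) = {m0, m1, m2, m3, m4}
EG ~idle: greatest fixpoint, start Z0 = {m0, m1, m2, m3, m4}, keep only states in Sat with some successor in Z. Z1 = {m0, m1, m2, m3}; Z2 = {m1, m2, m3}; Z3 = {m1, m2}; fixed.
Sat(EG ~idle) = {m1, m2}
Sat(EX (EG ~idle)) = {s : some successor in {m1, m2}} = {m1, m2, m5}
m5 ∈ Sat(EX (EG ~idle)) = {m1, m2, m5}, so the formula holds at m5.

Yes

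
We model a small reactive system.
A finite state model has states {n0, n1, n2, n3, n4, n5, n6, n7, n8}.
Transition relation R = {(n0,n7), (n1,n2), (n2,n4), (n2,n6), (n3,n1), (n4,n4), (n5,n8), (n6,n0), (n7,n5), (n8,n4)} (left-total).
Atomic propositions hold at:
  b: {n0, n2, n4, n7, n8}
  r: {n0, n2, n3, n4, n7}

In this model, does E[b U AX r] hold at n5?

Sat(AX r) = {s : every successor in {n0, n2, n3, n4, n7}} = {n0, n1, n4, n6, n8}
E[b U AX r]: least fixpoint, start Z0 = Sat(AX r) = {n0, n1, n4, n6, n8}, add states in Sat(b) with some successor in Z. Z1 = {n0, n1, n2, n4, n6, n8}; fixed.
Sat(E[b U AX r]) = {n0, n1, n2, n4, n6, n8}
n5 ∉ Sat(E[b U AX r]) = {n0, n1, n2, n4, n6, n8}, so the formula does not hold at n5.

No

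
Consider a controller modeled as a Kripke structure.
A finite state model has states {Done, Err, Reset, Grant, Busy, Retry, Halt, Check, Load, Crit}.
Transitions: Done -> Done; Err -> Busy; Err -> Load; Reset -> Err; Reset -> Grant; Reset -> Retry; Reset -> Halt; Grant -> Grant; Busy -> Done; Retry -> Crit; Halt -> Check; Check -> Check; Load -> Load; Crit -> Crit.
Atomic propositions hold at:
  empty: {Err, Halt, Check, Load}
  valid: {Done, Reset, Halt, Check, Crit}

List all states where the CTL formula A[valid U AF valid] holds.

{Done, Reset, Busy, Retry, Halt, Check, Crit}

AF valid: least fixpoint, start Z0 = {Done, Reset, Halt, Check, Crit}, add states with every successor in Z. Z1 = {Done, Reset, Busy, Retry, Halt, Check, Crit}; fixed.
Sat(AF valid) = {Done, Reset, Busy, Retry, Halt, Check, Crit}
A[valid U AF valid]: least fixpoint, start Z0 = Sat(AF valid) = {Done, Reset, Busy, Retry, Halt, Check, Crit}, add states in Sat(valid) with every successor in Z. Already a fixed point.
Sat(A[valid U AF valid]) = {Done, Reset, Busy, Retry, Halt, Check, Crit}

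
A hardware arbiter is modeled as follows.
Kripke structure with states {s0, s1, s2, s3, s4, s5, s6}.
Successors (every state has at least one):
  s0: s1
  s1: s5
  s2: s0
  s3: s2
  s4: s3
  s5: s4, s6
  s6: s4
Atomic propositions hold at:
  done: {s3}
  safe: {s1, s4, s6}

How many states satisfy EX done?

1

Sat(EX done) = {s : some successor in {s3}} = {s4}
|Sat(EX done)| = |{s4}| = 1.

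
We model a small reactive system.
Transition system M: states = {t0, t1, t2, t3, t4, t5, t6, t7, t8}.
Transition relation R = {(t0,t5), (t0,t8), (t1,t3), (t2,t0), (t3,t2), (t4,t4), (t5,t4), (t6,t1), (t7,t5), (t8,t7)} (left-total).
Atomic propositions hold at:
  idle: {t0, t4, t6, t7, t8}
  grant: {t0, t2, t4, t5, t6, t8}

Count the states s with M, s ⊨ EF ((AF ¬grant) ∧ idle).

7

Sat(¬grant) = {t1, t3, t7}
AF ¬grant: least fixpoint, start Z0 = {t1, t3, t7}, add states with every successor in Z. Z1 = {t1, t3, t6, t7, t8}; fixed.
Sat(AF ¬grant) = {t1, t3, t6, t7, t8}
Sat((AF ¬grant) ∧ idle) = {t6, t7, t8}
EF ((AF ¬grant) ∧ idle): least fixpoint, start Z0 = {t6, t7, t8}, add states with some successor in Z. Z1 = {t0, t6, t7, t8}; Z2 = {t0, t2, t6, t7, t8}; Z3 = {t0, t2, t3, t6, t7, t8}; Z4 = {t0, t1, t2, t3, t6, t7, t8}; fixed.
Sat(EF ((AF ¬grant) ∧ idle)) = {t0, t1, t2, t3, t6, t7, t8}
|Sat(EF ((AF ¬grant) ∧ idle))| = |{t0, t1, t2, t3, t6, t7, t8}| = 7.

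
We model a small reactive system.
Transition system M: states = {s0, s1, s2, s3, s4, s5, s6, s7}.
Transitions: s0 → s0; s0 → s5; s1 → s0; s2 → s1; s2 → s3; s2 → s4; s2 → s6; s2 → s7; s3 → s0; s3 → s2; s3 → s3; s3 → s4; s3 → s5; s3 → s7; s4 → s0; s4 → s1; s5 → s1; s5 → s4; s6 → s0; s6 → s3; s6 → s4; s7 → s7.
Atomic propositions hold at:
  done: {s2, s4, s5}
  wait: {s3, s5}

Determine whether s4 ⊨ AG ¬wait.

Sat(¬wait) = {s0, s1, s2, s4, s6, s7}
AG ¬wait: greatest fixpoint, start Z0 = {s0, s1, s2, s4, s6, s7}, keep only states in Sat with every successor in Z. Z1 = {s1, s4, s7}; Z2 = {s7}; fixed.
Sat(AG ¬wait) = {s7}
s4 ∉ Sat(AG ¬wait) = {s7}, so the formula does not hold at s4.

No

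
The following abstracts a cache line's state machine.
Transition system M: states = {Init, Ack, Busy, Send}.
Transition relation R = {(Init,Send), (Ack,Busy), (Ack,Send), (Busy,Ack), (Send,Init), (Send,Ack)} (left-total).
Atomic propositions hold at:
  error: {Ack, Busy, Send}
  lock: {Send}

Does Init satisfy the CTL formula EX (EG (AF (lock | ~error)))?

Yes

Sat(~error) = {Init}
Sat(lock | ~error) = {Init, Send}
AF (lock | ~error): least fixpoint, start Z0 = {Init, Send}, add states with every successor in Z. Already a fixed point.
Sat(AF (lock | ~error)) = {Init, Send}
EG (AF (lock | ~error)): greatest fixpoint, start Z0 = {Init, Send}, keep only states in Sat with some successor in Z. Already a fixed point.
Sat(EG (AF (lock | ~error))) = {Init, Send}
Sat(EX (EG (AF (lock | ~error)))) = {s : some successor in {Init, Send}} = {Init, Ack, Send}
Init ∈ Sat(EX (EG (AF (lock | ~error)))) = {Init, Ack, Send}, so the formula holds at Init.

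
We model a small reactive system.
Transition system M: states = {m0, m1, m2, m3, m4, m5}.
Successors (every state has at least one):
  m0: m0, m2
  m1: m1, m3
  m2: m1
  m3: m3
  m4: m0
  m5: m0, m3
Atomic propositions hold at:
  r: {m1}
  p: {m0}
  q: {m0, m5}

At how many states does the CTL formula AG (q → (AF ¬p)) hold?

Sat(¬p) = {m1, m2, m3, m4, m5}
AF ¬p: least fixpoint, start Z0 = {m1, m2, m3, m4, m5}, add states with every successor in Z. Already a fixed point.
Sat(AF ¬p) = {m1, m2, m3, m4, m5}
Sat(q → (AF ¬p)) = {m1, m2, m3, m4, m5}
AG (q → (AF ¬p)): greatest fixpoint, start Z0 = {m1, m2, m3, m4, m5}, keep only states in Sat with every successor in Z. Z1 = {m1, m2, m3}; fixed.
Sat(AG (q → (AF ¬p))) = {m1, m2, m3}
|Sat(AG (q → (AF ¬p)))| = |{m1, m2, m3}| = 3.

3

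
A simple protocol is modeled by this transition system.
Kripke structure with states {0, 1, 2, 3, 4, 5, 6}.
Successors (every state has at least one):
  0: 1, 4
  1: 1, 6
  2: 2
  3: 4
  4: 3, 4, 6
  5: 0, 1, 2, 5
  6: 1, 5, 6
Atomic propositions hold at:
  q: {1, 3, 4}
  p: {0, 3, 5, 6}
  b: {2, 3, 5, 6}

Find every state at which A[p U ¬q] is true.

Sat(¬q) = {0, 2, 5, 6}
A[p U ¬q]: least fixpoint, start Z0 = Sat(¬q) = {0, 2, 5, 6}, add states in Sat(p) with every successor in Z. Already a fixed point.
Sat(A[p U ¬q]) = {0, 2, 5, 6}

{0, 2, 5, 6}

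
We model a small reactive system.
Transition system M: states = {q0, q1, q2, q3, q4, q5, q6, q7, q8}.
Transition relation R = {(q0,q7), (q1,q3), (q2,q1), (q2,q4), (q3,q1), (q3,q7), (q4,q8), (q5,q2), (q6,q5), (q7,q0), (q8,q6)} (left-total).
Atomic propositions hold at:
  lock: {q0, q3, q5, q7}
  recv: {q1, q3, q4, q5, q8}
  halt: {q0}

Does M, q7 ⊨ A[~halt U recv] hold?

Sat(~halt) = {q1, q2, q3, q4, q5, q6, q7, q8}
A[~halt U recv]: least fixpoint, start Z0 = Sat(recv) = {q1, q3, q4, q5, q8}, add states in Sat(~halt) with every successor in Z. Z1 = {q1, q2, q3, q4, q5, q6, q8}; fixed.
Sat(A[~halt U recv]) = {q1, q2, q3, q4, q5, q6, q8}
q7 ∉ Sat(A[~halt U recv]) = {q1, q2, q3, q4, q5, q6, q8}, so the formula does not hold at q7.

No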